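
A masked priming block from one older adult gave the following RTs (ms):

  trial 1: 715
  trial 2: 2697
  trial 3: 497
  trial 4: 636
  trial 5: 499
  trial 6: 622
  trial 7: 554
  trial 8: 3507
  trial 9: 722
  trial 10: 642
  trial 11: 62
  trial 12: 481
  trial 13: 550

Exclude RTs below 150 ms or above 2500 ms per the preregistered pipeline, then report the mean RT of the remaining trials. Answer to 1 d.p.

Excluded: 62, 2697, 3507
Retained (n=10): Σ = 5918
Mean = 5918/10 = 591.8000

591.8 ms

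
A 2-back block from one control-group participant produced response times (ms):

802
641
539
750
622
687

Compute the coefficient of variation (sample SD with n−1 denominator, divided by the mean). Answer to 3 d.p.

n = 6, Σ = 4041, M = 673.5000
Σ(x−M)² = 44345.500; s = √(44345.500/5) = 94.1759
CV = 94.1759 / 673.5000 = 0.13983

0.140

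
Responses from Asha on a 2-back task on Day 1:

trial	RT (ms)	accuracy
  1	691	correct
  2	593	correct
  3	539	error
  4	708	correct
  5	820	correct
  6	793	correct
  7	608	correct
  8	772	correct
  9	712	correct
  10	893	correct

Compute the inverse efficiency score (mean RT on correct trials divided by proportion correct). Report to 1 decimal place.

813.6 ms

Correct trials (n=9): 691, 593, 708, 820, 793, 608, 772, 712, 893
Mean correct RT = 6590/9 = 732.2222 ms
Proportion correct = 9/10
IES = 732.2222 / (9/10) = 813.580 ms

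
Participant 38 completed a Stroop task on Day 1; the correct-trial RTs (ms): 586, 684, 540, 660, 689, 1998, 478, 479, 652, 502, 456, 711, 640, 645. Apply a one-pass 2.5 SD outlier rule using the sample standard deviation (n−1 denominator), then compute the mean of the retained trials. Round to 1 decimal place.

594.0 ms

n = 14, ΣRT = 9720, M = 694.286
Σ(x−M)² = 1930834.86; s = √(1930834.86/13) = 385.390
Cutoffs: 694.286 ± 2.5·385.390 → [-269.2, 1657.8]
Outside: 1998 → excluded.
Retained (n=13): Σ = 7722, mean = 7722/13 = 594.000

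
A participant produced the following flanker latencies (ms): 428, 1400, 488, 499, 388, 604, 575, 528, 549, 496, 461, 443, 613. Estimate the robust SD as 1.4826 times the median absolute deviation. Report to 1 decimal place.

83.0 ms

Sorted: 388, 428, 443, 461, 488, 496, 499, 528, 549, 575, 604, 613, 1400 → median = 499
|x − 499| sorted: 0, 3, 11, 29, 38, 50, 56, 71, 76, 105, 111, 114, 901 → MAD = 56
Robust SD ≈ 1.4826 × 56 = 83.026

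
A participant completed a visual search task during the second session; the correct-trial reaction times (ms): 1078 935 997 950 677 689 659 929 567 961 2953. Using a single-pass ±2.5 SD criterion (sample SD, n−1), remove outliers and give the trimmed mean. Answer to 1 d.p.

844.2 ms

n = 11, ΣRT = 11395, M = 1035.909
Σ(x−M)² = 4324224.91; s = √(4324224.91/10) = 657.588
Cutoffs: 1035.909 ± 2.5·657.588 → [-608.1, 2679.9]
Outside: 2953 → excluded.
Retained (n=10): Σ = 8442, mean = 8442/10 = 844.200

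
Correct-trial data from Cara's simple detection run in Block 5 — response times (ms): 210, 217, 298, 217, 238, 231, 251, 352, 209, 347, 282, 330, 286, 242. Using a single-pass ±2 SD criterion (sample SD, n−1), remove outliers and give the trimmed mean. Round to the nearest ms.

n = 14, ΣRT = 3710, M = 265.000
Σ(x−M)² = 33716.00; s = √(33716.00/13) = 50.927
Cutoffs: 265.000 ± 2·50.927 → [163.1, 366.9]
No RTs fall outside the cutoffs; all 14 retained. Mean = 3710/14 = 265.000

265 ms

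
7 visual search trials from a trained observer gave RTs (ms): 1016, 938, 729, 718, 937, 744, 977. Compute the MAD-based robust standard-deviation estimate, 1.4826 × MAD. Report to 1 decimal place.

Sorted: 718, 729, 744, 937, 938, 977, 1016 → median = 937
|x − 937| sorted: 0, 1, 40, 79, 193, 208, 219 → MAD = 79
Robust SD ≈ 1.4826 × 79 = 117.125

117.1 ms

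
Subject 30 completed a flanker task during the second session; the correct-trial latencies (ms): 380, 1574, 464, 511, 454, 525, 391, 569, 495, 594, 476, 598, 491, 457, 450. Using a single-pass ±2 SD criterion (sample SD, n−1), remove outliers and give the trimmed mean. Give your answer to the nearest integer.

490 ms

n = 15, ΣRT = 8429, M = 561.933
Σ(x−M)² = 1154610.93; s = √(1154610.93/14) = 287.180
Cutoffs: 561.933 ± 2·287.180 → [-12.4, 1136.3]
Outside: 1574 → excluded.
Retained (n=14): Σ = 6855, mean = 6855/14 = 489.643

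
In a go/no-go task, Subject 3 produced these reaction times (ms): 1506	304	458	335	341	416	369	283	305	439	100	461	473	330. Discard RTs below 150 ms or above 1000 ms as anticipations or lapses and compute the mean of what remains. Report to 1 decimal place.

376.2 ms

Excluded: 100, 1506
Retained (n=12): Σ = 4514
Mean = 4514/12 = 376.1667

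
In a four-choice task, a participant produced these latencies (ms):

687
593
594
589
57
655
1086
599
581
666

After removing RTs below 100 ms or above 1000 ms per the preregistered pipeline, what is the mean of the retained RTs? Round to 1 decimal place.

Excluded: 57, 1086
Retained (n=8): Σ = 4964
Mean = 4964/8 = 620.5000

620.5 ms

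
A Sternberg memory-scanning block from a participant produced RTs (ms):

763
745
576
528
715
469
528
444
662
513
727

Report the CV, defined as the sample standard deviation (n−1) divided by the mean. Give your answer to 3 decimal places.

n = 11, Σ = 6670, M = 606.3636
Σ(x−M)² = 140356.545; s = √(140356.545/10) = 118.4722
CV = 118.4722 / 606.3636 = 0.19538

0.195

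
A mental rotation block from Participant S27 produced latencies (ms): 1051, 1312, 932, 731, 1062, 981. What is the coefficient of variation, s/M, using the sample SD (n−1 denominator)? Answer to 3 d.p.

0.188

n = 6, Σ = 6069, M = 1011.5000
Σ(x−M)² = 180341.500; s = √(180341.500/5) = 189.9166
CV = 189.9166 / 1011.5000 = 0.18776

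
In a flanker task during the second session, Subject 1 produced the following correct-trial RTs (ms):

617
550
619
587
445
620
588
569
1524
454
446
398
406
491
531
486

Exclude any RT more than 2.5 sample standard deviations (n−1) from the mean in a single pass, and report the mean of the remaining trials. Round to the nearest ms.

n = 16, ΣRT = 9331, M = 583.188
Σ(x−M)² = 1031212.44; s = √(1031212.44/15) = 262.197
Cutoffs: 583.188 ± 2.5·262.197 → [-72.3, 1238.7]
Outside: 1524 → excluded.
Retained (n=15): Σ = 7807, mean = 7807/15 = 520.467

520 ms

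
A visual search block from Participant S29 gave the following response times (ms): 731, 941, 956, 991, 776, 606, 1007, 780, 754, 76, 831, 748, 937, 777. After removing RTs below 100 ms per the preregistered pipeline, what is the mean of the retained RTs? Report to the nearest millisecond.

833 ms

Excluded: 76
Retained (n=13): Σ = 10835
Mean = 10835/13 = 833.4615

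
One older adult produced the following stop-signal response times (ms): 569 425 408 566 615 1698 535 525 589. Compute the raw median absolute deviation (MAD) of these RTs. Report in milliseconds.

41 ms

Sorted: 408, 425, 525, 535, 566, 569, 589, 615, 1698 → median = 566
|x − 566|: 3, 141, 158, 0, 49, 1132, 31, 41, 23
Sorted deviations: 0, 3, 23, 31, 41, 49, 141, 158, 1132 → MAD = 41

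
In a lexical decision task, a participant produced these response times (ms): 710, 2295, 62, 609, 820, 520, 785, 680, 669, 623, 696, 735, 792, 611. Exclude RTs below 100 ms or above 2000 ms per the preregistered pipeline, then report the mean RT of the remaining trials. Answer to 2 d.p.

Excluded: 62, 2295
Retained (n=12): Σ = 8250
Mean = 8250/12 = 687.5000

687.50 ms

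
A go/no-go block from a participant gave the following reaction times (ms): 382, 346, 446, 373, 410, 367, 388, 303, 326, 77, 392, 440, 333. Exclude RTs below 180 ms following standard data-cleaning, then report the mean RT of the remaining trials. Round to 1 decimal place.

Excluded: 77
Retained (n=12): Σ = 4506
Mean = 4506/12 = 375.5000

375.5 ms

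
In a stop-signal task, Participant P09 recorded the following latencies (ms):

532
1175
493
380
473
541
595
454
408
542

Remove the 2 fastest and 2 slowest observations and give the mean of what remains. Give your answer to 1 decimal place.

505.8 ms

Sorted: 380, 408, 454, 473, 493, 532, 541, 542, 595, 1175
Drop lowest 2 (380, 408) and highest 2 (595, 1175)
Remaining (n=6): Σ = 3035, mean = 3035/6 = 505.833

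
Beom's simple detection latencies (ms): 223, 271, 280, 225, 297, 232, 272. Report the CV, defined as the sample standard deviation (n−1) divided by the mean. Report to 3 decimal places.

n = 7, Σ = 1800, M = 257.1429
Σ(x−M)² = 5354.857; s = √(5354.857/6) = 29.8743
CV = 29.8743 / 257.1429 = 0.11618

0.116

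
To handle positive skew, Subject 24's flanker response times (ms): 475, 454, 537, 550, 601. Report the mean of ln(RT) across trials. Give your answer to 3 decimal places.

6.255

ln(RT): 6.1633, 6.1181, 6.2860, 6.3099, 6.3986
Σ ln(RT) = 31.2759
Mean = 31.2759/5 = 6.25518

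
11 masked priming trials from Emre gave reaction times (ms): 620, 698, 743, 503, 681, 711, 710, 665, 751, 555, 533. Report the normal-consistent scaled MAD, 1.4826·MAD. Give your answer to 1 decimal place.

90.4 ms

Sorted: 503, 533, 555, 620, 665, 681, 698, 710, 711, 743, 751 → median = 681
|x − 681| sorted: 0, 16, 17, 29, 30, 61, 62, 70, 126, 148, 178 → MAD = 61
Robust SD ≈ 1.4826 × 61 = 90.439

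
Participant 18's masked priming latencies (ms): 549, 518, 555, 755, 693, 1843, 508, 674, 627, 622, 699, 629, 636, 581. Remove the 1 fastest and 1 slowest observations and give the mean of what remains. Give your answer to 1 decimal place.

628.2 ms

Sorted: 508, 518, 549, 555, 581, 622, 627, 629, 636, 674, 693, 699, 755, 1843
Drop lowest 1 (508) and highest 1 (1843)
Remaining (n=12): Σ = 7538, mean = 7538/12 = 628.167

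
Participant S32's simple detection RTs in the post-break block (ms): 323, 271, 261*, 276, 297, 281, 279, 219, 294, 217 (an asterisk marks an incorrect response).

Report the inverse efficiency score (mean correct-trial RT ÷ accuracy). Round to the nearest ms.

303 ms

Correct trials (n=9): 323, 271, 276, 297, 281, 279, 219, 294, 217
Mean correct RT = 2457/9 = 273.0000 ms
Proportion correct = 9/10
IES = 273.0000 / (9/10) = 303.333 ms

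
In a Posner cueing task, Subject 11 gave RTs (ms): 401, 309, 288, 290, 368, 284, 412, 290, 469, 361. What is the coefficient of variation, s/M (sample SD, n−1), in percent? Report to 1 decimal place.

n = 10, Σ = 3472, M = 347.2000
Σ(x−M)² = 38053.600; s = √(38053.600/9) = 65.0244
CV = 65.0244 / 347.2000 = 0.18728 = 18.728%

18.7%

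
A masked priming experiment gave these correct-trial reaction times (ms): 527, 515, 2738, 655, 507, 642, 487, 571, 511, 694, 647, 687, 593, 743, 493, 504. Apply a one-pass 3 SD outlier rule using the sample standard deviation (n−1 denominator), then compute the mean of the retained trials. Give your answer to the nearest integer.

n = 16, ΣRT = 11514, M = 719.625
Σ(x−M)² = 4449381.75; s = √(4449381.75/15) = 544.633
Cutoffs: 719.625 ± 3·544.633 → [-914.3, 2353.5]
Outside: 2738 → excluded.
Retained (n=15): Σ = 8776, mean = 8776/15 = 585.067

585 ms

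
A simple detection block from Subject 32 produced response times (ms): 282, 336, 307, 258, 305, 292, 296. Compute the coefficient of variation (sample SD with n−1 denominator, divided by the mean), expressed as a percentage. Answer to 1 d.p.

8.1%

n = 7, Σ = 2076, M = 296.5714
Σ(x−M)² = 3455.714; s = √(3455.714/6) = 23.9990
CV = 23.9990 / 296.5714 = 0.08092 = 8.092%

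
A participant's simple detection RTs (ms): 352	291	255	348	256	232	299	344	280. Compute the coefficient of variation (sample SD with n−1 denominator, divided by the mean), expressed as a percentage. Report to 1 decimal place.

15.1%

n = 9, Σ = 2657, M = 295.2222
Σ(x−M)² = 15805.556; s = √(15805.556/8) = 44.4488
CV = 44.4488 / 295.2222 = 0.15056 = 15.056%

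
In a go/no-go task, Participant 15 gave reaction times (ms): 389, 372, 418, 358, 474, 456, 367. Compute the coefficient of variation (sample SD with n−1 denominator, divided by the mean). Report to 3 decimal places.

0.113

n = 7, Σ = 2834, M = 404.8571
Σ(x−M)² = 12528.857; s = √(12528.857/6) = 45.6962
CV = 45.6962 / 404.8571 = 0.11287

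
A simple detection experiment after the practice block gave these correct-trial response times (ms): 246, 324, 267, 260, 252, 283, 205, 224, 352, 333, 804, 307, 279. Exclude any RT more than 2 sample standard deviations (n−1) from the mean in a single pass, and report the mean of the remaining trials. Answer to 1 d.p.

n = 13, ΣRT = 4136, M = 318.154
Σ(x−M)² = 277589.69; s = √(277589.69/12) = 152.094
Cutoffs: 318.154 ± 2·152.094 → [14.0, 622.3]
Outside: 804 → excluded.
Retained (n=12): Σ = 3332, mean = 3332/12 = 277.667

277.7 ms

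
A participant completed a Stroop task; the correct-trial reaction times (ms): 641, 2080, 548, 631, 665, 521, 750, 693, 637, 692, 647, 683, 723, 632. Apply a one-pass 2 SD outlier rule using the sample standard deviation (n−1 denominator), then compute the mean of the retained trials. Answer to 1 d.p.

651.0 ms

n = 14, ΣRT = 10543, M = 753.071
Σ(x−M)² = 1944412.93; s = √(1944412.93/13) = 386.743
Cutoffs: 753.071 ± 2·386.743 → [-20.4, 1526.6]
Outside: 2080 → excluded.
Retained (n=13): Σ = 8463, mean = 8463/13 = 651.000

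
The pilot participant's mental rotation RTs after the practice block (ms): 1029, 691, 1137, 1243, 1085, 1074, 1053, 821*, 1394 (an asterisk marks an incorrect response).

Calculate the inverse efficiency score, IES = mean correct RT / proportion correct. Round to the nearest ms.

Correct trials (n=8): 1029, 691, 1137, 1243, 1085, 1074, 1053, 1394
Mean correct RT = 8706/8 = 1088.2500 ms
Proportion correct = 8/9
IES = 1088.2500 / (8/9) = 1224.281 ms

1224 ms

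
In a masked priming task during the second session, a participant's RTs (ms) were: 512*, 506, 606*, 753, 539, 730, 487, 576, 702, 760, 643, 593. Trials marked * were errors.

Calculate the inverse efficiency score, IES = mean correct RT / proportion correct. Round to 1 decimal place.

754.7 ms

Correct trials (n=10): 506, 753, 539, 730, 487, 576, 702, 760, 643, 593
Mean correct RT = 6289/10 = 628.9000 ms
Proportion correct = 10/12
IES = 628.9000 / (10/12) = 754.680 ms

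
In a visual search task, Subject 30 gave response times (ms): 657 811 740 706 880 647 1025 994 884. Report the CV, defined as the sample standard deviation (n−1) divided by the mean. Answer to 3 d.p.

n = 9, Σ = 7344, M = 816.0000
Σ(x−M)² = 155828.000; s = √(155828.000/8) = 139.5654
CV = 139.5654 / 816.0000 = 0.17104

0.171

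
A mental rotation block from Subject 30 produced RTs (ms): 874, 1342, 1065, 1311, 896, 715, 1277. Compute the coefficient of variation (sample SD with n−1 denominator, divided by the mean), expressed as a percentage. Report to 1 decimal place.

n = 7, Σ = 7480, M = 1068.5714
Σ(x−M)² = 369641.714; s = √(369641.714/6) = 248.2075
CV = 248.2075 / 1068.5714 = 0.23228 = 23.228%

23.2%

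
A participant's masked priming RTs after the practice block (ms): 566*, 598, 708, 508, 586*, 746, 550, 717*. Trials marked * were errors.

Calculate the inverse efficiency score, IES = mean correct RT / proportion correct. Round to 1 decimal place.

995.2 ms

Correct trials (n=5): 598, 708, 508, 746, 550
Mean correct RT = 3110/5 = 622.0000 ms
Proportion correct = 5/8
IES = 622.0000 / (5/8) = 995.200 ms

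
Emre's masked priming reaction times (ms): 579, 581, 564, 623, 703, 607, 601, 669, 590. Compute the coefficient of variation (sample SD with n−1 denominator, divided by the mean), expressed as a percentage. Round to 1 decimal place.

7.4%

n = 9, Σ = 5517, M = 613.0000
Σ(x−M)² = 16626.000; s = √(16626.000/8) = 45.5878
CV = 45.5878 / 613.0000 = 0.07437 = 7.437%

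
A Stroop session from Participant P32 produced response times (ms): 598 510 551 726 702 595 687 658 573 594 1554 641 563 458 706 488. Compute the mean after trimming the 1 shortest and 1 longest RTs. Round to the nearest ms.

Sorted: 458, 488, 510, 551, 563, 573, 594, 595, 598, 641, 658, 687, 702, 706, 726, 1554
Drop lowest 1 (458) and highest 1 (1554)
Remaining (n=14): Σ = 8592, mean = 8592/14 = 613.714

614 ms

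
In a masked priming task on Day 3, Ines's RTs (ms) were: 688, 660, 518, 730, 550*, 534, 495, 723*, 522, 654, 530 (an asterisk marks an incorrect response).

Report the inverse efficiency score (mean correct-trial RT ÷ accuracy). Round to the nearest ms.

Correct trials (n=9): 688, 660, 518, 730, 534, 495, 522, 654, 530
Mean correct RT = 5331/9 = 592.3333 ms
Proportion correct = 9/11
IES = 592.3333 / (9/11) = 723.963 ms

724 ms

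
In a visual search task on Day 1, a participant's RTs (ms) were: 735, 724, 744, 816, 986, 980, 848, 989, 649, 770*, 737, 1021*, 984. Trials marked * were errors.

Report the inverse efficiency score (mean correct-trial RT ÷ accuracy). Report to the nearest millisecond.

988 ms

Correct trials (n=11): 735, 724, 744, 816, 986, 980, 848, 989, 649, 737, 984
Mean correct RT = 9192/11 = 835.6364 ms
Proportion correct = 11/13
IES = 835.6364 / (11/13) = 987.570 ms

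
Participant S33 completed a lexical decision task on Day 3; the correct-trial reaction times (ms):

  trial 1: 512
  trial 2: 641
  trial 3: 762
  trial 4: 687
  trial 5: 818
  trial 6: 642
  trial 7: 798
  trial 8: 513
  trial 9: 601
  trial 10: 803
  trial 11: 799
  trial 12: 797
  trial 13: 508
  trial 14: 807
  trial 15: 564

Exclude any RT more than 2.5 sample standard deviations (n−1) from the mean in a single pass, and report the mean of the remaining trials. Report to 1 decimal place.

n = 15, ΣRT = 10252, M = 683.467
Σ(x−M)² = 207027.73; s = √(207027.73/14) = 121.605
Cutoffs: 683.467 ± 2.5·121.605 → [379.5, 987.5]
No RTs fall outside the cutoffs; all 15 retained. Mean = 10252/15 = 683.467

683.5 ms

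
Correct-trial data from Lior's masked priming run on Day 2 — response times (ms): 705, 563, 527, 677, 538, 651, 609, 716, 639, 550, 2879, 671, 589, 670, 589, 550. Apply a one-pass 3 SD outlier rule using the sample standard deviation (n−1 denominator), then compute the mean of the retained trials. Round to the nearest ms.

n = 16, ΣRT = 12123, M = 757.688
Σ(x−M)² = 4856333.44; s = √(4856333.44/15) = 568.995
Cutoffs: 757.688 ± 3·568.995 → [-949.3, 2464.7]
Outside: 2879 → excluded.
Retained (n=15): Σ = 9244, mean = 9244/15 = 616.267

616 ms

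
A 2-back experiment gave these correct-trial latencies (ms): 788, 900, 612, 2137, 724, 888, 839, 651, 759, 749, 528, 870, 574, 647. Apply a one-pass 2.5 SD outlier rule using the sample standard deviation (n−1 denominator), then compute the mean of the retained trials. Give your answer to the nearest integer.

n = 14, ΣRT = 11666, M = 833.286
Σ(x−M)² = 2012438.86; s = √(2012438.86/13) = 393.450
Cutoffs: 833.286 ± 2.5·393.450 → [-150.3, 1816.9]
Outside: 2137 → excluded.
Retained (n=13): Σ = 9529, mean = 9529/13 = 733.000

733 ms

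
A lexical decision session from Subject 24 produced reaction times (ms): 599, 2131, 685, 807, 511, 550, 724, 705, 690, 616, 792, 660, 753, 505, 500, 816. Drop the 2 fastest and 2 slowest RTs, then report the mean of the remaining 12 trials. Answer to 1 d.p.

Sorted: 500, 505, 511, 550, 599, 616, 660, 685, 690, 705, 724, 753, 792, 807, 816, 2131
Drop lowest 2 (500, 505) and highest 2 (816, 2131)
Remaining (n=12): Σ = 8092, mean = 8092/12 = 674.333

674.3 ms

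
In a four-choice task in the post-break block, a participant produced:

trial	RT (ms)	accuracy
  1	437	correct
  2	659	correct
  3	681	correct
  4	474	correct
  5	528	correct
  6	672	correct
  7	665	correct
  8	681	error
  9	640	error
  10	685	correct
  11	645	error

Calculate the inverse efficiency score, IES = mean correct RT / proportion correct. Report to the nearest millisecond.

Correct trials (n=8): 437, 659, 681, 474, 528, 672, 665, 685
Mean correct RT = 4801/8 = 600.1250 ms
Proportion correct = 8/11
IES = 600.1250 / (8/11) = 825.172 ms

825 ms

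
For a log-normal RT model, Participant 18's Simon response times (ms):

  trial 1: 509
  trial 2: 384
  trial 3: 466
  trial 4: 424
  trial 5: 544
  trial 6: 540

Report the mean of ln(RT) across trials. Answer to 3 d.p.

6.161

ln(RT): 6.2324, 5.9506, 6.1442, 6.0497, 6.2989, 6.2916
Σ ln(RT) = 36.9675
Mean = 36.9675/6 = 6.16125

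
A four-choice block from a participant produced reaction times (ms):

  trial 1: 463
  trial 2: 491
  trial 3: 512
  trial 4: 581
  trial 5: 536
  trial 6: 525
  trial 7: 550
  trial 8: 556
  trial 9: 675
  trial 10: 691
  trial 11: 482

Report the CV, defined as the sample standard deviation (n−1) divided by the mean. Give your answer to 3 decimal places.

0.134

n = 11, Σ = 6062, M = 551.0909
Σ(x−M)² = 54428.909; s = √(54428.909/10) = 73.7760
CV = 73.7760 / 551.0909 = 0.13387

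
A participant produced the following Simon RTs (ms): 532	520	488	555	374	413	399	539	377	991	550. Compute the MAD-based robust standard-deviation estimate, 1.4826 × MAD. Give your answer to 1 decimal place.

51.9 ms

Sorted: 374, 377, 399, 413, 488, 520, 532, 539, 550, 555, 991 → median = 520
|x − 520| sorted: 0, 12, 19, 30, 32, 35, 107, 121, 143, 146, 471 → MAD = 35
Robust SD ≈ 1.4826 × 35 = 51.891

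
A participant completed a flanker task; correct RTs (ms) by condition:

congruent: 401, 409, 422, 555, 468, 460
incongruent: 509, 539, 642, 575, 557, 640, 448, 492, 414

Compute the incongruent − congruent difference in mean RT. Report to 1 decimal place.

M(congruent) = 2715/6 = 452.500
M(incongruent) = 4816/9 = 535.111
Difference = 535.111 − 452.500 = 82.611 ms

82.6 ms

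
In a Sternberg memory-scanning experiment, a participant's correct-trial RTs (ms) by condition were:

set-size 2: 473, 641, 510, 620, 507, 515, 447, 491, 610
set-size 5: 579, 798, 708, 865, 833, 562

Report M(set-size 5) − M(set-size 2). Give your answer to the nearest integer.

M(set-size 2) = 4814/9 = 534.889
M(set-size 5) = 4345/6 = 724.167
Difference = 724.167 − 534.889 = 189.278 ms

189 ms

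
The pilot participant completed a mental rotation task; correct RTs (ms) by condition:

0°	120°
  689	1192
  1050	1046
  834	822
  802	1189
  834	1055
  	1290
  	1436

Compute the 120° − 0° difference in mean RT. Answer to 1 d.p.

305.3 ms

M(0°) = 4209/5 = 841.800
M(120°) = 8030/7 = 1147.143
Difference = 1147.143 − 841.800 = 305.343 ms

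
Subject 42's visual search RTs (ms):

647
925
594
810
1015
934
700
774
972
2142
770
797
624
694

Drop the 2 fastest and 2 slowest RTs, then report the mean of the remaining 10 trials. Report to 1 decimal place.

802.3 ms

Sorted: 594, 624, 647, 694, 700, 770, 774, 797, 810, 925, 934, 972, 1015, 2142
Drop lowest 2 (594, 624) and highest 2 (1015, 2142)
Remaining (n=10): Σ = 8023, mean = 8023/10 = 802.300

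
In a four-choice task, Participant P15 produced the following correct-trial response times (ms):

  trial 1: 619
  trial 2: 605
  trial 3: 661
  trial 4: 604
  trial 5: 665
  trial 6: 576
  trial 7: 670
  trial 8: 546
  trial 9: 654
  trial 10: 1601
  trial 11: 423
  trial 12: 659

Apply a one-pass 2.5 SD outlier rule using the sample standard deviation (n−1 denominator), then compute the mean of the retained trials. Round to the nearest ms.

607 ms

n = 12, ΣRT = 8283, M = 690.250
Σ(x−M)² = 958726.25; s = √(958726.25/11) = 295.224
Cutoffs: 690.250 ± 2.5·295.224 → [-47.8, 1428.3]
Outside: 1601 → excluded.
Retained (n=11): Σ = 6682, mean = 6682/11 = 607.455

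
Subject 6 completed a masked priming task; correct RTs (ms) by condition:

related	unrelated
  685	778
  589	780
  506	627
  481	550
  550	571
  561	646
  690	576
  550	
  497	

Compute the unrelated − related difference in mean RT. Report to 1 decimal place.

M(related) = 5109/9 = 567.667
M(unrelated) = 4528/7 = 646.857
Difference = 646.857 − 567.667 = 79.190 ms

79.2 ms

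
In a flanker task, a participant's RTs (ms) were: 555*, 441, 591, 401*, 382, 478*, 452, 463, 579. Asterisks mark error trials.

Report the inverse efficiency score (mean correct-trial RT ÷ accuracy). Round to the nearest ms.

Correct trials (n=6): 441, 591, 382, 452, 463, 579
Mean correct RT = 2908/6 = 484.6667 ms
Proportion correct = 6/9
IES = 484.6667 / (6/9) = 727.000 ms

727 ms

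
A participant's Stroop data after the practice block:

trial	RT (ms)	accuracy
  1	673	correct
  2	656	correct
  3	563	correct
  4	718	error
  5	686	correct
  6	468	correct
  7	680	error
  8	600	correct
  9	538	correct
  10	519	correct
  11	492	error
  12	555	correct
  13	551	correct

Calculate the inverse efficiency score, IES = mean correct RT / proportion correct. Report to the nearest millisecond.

755 ms

Correct trials (n=10): 673, 656, 563, 686, 468, 600, 538, 519, 555, 551
Mean correct RT = 5809/10 = 580.9000 ms
Proportion correct = 10/13
IES = 580.9000 / (10/13) = 755.170 ms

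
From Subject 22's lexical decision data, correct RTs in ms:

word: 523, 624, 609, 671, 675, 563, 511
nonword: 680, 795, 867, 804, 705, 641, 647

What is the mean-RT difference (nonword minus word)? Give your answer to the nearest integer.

138 ms

M(word) = 4176/7 = 596.571
M(nonword) = 5139/7 = 734.143
Difference = 734.143 − 596.571 = 137.571 ms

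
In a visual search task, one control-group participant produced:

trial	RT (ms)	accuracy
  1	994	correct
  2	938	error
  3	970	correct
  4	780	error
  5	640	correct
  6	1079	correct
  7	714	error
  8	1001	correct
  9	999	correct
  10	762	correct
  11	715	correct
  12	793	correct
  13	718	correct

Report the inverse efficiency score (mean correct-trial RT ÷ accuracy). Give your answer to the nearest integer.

Correct trials (n=10): 994, 970, 640, 1079, 1001, 999, 762, 715, 793, 718
Mean correct RT = 8671/10 = 867.1000 ms
Proportion correct = 10/13
IES = 867.1000 / (10/13) = 1127.230 ms

1127 ms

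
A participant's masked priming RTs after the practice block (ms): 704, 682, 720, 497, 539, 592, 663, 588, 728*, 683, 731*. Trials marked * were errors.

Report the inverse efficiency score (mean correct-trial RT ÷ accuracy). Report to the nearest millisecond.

Correct trials (n=9): 704, 682, 720, 497, 539, 592, 663, 588, 683
Mean correct RT = 5668/9 = 629.7778 ms
Proportion correct = 9/11
IES = 629.7778 / (9/11) = 769.728 ms

770 ms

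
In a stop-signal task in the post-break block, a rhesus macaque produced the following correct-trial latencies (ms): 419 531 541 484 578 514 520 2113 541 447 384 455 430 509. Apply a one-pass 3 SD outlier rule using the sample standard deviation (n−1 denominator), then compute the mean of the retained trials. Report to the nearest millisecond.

489 ms

n = 14, ΣRT = 8466, M = 604.714
Σ(x−M)² = 2489348.86; s = √(2489348.86/13) = 437.594
Cutoffs: 604.714 ± 3·437.594 → [-708.1, 1917.5]
Outside: 2113 → excluded.
Retained (n=13): Σ = 6353, mean = 6353/13 = 488.692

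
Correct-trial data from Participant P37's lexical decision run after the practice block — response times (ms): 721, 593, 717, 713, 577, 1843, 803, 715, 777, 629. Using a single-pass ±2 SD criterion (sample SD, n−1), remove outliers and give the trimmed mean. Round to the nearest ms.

694 ms

n = 10, ΣRT = 8088, M = 808.800
Σ(x−M)² = 1237355.60; s = √(1237355.60/9) = 370.788
Cutoffs: 808.800 ± 2·370.788 → [67.2, 1550.4]
Outside: 1843 → excluded.
Retained (n=9): Σ = 6245, mean = 6245/9 = 693.889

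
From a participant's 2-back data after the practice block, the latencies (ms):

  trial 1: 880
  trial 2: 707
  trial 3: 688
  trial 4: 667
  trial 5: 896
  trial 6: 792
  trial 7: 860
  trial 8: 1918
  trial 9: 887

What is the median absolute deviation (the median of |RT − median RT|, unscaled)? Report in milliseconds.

Sorted: 667, 688, 707, 792, 860, 880, 887, 896, 1918 → median = 860
|x − 860|: 20, 153, 172, 193, 36, 68, 0, 1058, 27
Sorted deviations: 0, 20, 27, 36, 68, 153, 172, 193, 1058 → MAD = 68

68 ms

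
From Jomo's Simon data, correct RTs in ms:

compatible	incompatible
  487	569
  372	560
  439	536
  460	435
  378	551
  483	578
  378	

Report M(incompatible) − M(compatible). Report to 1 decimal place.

110.0 ms

M(compatible) = 2997/7 = 428.143
M(incompatible) = 3229/6 = 538.167
Difference = 538.167 − 428.143 = 110.024 ms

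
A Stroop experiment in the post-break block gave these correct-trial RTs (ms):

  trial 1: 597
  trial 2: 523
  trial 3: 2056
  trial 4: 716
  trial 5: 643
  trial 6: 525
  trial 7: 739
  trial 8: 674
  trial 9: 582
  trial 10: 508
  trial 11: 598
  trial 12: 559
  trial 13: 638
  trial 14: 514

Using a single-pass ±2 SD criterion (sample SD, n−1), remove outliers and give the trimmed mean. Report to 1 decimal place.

601.2 ms

n = 14, ΣRT = 9872, M = 705.143
Σ(x−M)² = 2036143.71; s = √(2036143.71/13) = 395.761
Cutoffs: 705.143 ± 2·395.761 → [-86.4, 1496.7]
Outside: 2056 → excluded.
Retained (n=13): Σ = 7816, mean = 7816/13 = 601.231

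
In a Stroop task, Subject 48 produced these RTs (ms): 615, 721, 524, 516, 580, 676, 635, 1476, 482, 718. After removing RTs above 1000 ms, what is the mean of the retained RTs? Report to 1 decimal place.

Excluded: 1476
Retained (n=9): Σ = 5467
Mean = 5467/9 = 607.4444

607.4 ms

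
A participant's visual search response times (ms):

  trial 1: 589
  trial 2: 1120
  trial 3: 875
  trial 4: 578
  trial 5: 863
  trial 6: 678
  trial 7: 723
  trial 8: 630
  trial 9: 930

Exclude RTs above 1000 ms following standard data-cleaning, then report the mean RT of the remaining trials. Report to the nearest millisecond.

Excluded: 1120
Retained (n=8): Σ = 5866
Mean = 5866/8 = 733.2500

733 ms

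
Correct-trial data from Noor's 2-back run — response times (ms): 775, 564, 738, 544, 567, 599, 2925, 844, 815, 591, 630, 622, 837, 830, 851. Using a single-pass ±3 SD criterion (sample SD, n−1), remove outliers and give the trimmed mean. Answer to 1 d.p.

700.5 ms

n = 15, ΣRT = 12732, M = 848.800
Σ(x−M)² = 4811590.40; s = √(4811590.40/14) = 586.247
Cutoffs: 848.800 ± 3·586.247 → [-909.9, 2607.5]
Outside: 2925 → excluded.
Retained (n=14): Σ = 9807, mean = 9807/14 = 700.500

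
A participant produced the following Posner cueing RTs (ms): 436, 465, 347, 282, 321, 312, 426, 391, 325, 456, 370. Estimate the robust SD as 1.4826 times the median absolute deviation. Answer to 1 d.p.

Sorted: 282, 312, 321, 325, 347, 370, 391, 426, 436, 456, 465 → median = 370
|x − 370| sorted: 0, 21, 23, 45, 49, 56, 58, 66, 86, 88, 95 → MAD = 56
Robust SD ≈ 1.4826 × 56 = 83.026

83.0 ms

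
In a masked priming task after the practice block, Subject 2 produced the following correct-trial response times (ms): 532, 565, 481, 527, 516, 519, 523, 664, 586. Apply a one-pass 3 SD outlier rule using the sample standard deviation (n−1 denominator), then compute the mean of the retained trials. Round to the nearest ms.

n = 9, ΣRT = 4913, M = 545.889
Σ(x−M)² = 22824.89; s = √(22824.89/8) = 53.415
Cutoffs: 545.889 ± 3·53.415 → [385.6, 706.1]
No RTs fall outside the cutoffs; all 9 retained. Mean = 4913/9 = 545.889

546 ms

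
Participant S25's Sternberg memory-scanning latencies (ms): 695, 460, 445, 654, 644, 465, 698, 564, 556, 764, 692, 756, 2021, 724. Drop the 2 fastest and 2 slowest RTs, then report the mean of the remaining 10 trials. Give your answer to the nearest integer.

645 ms

Sorted: 445, 460, 465, 556, 564, 644, 654, 692, 695, 698, 724, 756, 764, 2021
Drop lowest 2 (445, 460) and highest 2 (764, 2021)
Remaining (n=10): Σ = 6448, mean = 6448/10 = 644.800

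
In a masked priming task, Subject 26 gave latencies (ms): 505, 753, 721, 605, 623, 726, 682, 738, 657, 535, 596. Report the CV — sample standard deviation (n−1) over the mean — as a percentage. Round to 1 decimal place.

12.9%

n = 11, Σ = 7141, M = 649.1818
Σ(x−M)² = 70155.636; s = √(70155.636/10) = 83.7590
CV = 83.7590 / 649.1818 = 0.12902 = 12.902%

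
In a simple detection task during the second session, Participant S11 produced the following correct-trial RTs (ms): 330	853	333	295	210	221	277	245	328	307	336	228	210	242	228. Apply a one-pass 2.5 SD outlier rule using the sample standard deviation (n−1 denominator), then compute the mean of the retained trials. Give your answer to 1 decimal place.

270.7 ms

n = 15, ΣRT = 4643, M = 309.533
Σ(x−M)² = 348315.73; s = √(348315.73/14) = 157.733
Cutoffs: 309.533 ± 2.5·157.733 → [-84.8, 703.9]
Outside: 853 → excluded.
Retained (n=14): Σ = 3790, mean = 3790/14 = 270.714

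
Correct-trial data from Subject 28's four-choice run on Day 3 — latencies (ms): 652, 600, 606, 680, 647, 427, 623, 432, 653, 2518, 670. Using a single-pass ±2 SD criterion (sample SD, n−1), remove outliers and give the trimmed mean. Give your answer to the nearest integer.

599 ms

n = 11, ΣRT = 8508, M = 773.455
Σ(x−M)² = 3425512.73; s = √(3425512.73/10) = 585.279
Cutoffs: 773.455 ± 2·585.279 → [-397.1, 1944.0]
Outside: 2518 → excluded.
Retained (n=10): Σ = 5990, mean = 5990/10 = 599.000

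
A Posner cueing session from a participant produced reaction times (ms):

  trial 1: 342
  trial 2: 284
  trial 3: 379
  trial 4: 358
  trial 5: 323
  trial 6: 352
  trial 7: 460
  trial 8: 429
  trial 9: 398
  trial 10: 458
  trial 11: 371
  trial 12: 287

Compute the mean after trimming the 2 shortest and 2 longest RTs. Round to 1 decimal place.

Sorted: 284, 287, 323, 342, 352, 358, 371, 379, 398, 429, 458, 460
Drop lowest 2 (284, 287) and highest 2 (458, 460)
Remaining (n=8): Σ = 2952, mean = 2952/8 = 369.000

369.0 ms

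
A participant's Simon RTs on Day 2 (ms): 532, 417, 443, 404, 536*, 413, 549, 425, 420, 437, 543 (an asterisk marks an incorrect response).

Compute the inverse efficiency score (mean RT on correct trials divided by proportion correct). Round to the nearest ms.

504 ms

Correct trials (n=10): 532, 417, 443, 404, 413, 549, 425, 420, 437, 543
Mean correct RT = 4583/10 = 458.3000 ms
Proportion correct = 10/11
IES = 458.3000 / (10/11) = 504.130 ms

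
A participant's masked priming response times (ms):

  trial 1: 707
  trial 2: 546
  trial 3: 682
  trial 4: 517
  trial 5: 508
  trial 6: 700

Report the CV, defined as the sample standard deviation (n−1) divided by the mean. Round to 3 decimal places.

0.157

n = 6, Σ = 3660, M = 610.0000
Σ(x−M)² = 45842.000; s = √(45842.000/5) = 95.7518
CV = 95.7518 / 610.0000 = 0.15697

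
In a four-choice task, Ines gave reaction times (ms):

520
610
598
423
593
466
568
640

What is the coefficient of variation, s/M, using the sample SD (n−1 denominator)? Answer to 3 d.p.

n = 8, Σ = 4418, M = 552.2500
Σ(x−M)² = 40221.500; s = √(40221.500/7) = 75.8019
CV = 75.8019 / 552.2500 = 0.13726

0.137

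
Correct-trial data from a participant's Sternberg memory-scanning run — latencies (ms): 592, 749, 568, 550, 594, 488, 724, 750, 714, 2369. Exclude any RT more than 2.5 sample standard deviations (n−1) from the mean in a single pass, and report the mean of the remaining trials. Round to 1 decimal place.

n = 10, ΣRT = 8098, M = 809.800
Σ(x−M)² = 2778441.60; s = √(2778441.60/9) = 555.622
Cutoffs: 809.800 ± 2.5·555.622 → [-579.3, 2198.9]
Outside: 2369 → excluded.
Retained (n=9): Σ = 5729, mean = 5729/9 = 636.556

636.6 ms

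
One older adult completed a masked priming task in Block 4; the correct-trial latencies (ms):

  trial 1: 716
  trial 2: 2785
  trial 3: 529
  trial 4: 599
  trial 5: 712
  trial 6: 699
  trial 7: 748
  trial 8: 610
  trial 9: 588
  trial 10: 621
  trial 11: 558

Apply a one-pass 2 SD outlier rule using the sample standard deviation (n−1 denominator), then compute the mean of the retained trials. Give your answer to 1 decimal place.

638.0 ms

n = 11, ΣRT = 9165, M = 833.182
Σ(x−M)² = 4241309.64; s = √(4241309.64/10) = 651.253
Cutoffs: 833.182 ± 2·651.253 → [-469.3, 2135.7]
Outside: 2785 → excluded.
Retained (n=10): Σ = 6380, mean = 6380/10 = 638.000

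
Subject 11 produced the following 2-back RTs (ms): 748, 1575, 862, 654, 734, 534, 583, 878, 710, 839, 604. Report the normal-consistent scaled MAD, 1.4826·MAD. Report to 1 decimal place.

189.8 ms

Sorted: 534, 583, 604, 654, 710, 734, 748, 839, 862, 878, 1575 → median = 734
|x − 734| sorted: 0, 14, 24, 80, 105, 128, 130, 144, 151, 200, 841 → MAD = 128
Robust SD ≈ 1.4826 × 128 = 189.773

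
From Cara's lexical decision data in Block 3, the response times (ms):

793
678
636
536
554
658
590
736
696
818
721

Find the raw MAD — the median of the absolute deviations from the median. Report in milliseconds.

Sorted: 536, 554, 590, 636, 658, 678, 696, 721, 736, 793, 818 → median = 678
|x − 678|: 115, 0, 42, 142, 124, 20, 88, 58, 18, 140, 43
Sorted deviations: 0, 18, 20, 42, 43, 58, 88, 115, 124, 140, 142 → MAD = 58

58 ms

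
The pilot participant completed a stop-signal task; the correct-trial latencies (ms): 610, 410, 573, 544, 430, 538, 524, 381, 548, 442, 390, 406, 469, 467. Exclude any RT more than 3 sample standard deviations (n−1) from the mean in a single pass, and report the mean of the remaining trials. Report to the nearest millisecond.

481 ms

n = 14, ΣRT = 6732, M = 480.857
Σ(x−M)² = 72069.71; s = √(72069.71/13) = 74.457
Cutoffs: 480.857 ± 3·74.457 → [257.5, 704.2]
No RTs fall outside the cutoffs; all 14 retained. Mean = 6732/14 = 480.857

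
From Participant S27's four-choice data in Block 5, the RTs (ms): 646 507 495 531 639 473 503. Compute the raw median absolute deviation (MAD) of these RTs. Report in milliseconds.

Sorted: 473, 495, 503, 507, 531, 639, 646 → median = 507
|x − 507|: 139, 0, 12, 24, 132, 34, 4
Sorted deviations: 0, 4, 12, 24, 34, 132, 139 → MAD = 24

24 ms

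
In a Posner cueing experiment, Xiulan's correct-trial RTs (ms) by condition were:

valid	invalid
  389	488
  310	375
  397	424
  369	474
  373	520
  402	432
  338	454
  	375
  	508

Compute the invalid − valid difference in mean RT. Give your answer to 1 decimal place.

81.7 ms

M(valid) = 2578/7 = 368.286
M(invalid) = 4050/9 = 450.000
Difference = 450.000 − 368.286 = 81.714 ms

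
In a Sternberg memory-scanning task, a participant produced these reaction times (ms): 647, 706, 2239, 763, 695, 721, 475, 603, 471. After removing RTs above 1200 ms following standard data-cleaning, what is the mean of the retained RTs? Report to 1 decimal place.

Excluded: 2239
Retained (n=8): Σ = 5081
Mean = 5081/8 = 635.1250

635.1 ms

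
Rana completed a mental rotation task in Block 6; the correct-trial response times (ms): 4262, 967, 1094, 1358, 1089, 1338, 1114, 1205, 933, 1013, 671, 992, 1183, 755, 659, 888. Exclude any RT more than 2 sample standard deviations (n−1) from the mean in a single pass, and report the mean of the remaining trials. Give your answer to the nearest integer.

1017 ms

n = 16, ΣRT = 19521, M = 1220.062
Σ(x−M)² = 10516380.94; s = √(10516380.94/15) = 837.312
Cutoffs: 1220.062 ± 2·837.312 → [-454.6, 2894.7]
Outside: 4262 → excluded.
Retained (n=15): Σ = 15259, mean = 15259/15 = 1017.267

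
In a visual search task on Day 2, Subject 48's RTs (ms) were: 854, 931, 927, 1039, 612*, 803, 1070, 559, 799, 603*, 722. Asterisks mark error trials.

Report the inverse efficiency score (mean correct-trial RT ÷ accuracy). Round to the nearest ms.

1046 ms

Correct trials (n=9): 854, 931, 927, 1039, 803, 1070, 559, 799, 722
Mean correct RT = 7704/9 = 856.0000 ms
Proportion correct = 9/11
IES = 856.0000 / (9/11) = 1046.222 ms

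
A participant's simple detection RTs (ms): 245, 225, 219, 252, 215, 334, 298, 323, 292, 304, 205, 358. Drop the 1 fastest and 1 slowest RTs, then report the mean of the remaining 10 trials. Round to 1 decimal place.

Sorted: 205, 215, 219, 225, 245, 252, 292, 298, 304, 323, 334, 358
Drop lowest 1 (205) and highest 1 (358)
Remaining (n=10): Σ = 2707, mean = 2707/10 = 270.700

270.7 ms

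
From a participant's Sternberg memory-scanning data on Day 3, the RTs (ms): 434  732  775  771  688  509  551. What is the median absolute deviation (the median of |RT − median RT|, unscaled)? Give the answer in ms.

Sorted: 434, 509, 551, 688, 732, 771, 775 → median = 688
|x − 688|: 254, 44, 87, 83, 0, 179, 137
Sorted deviations: 0, 44, 83, 87, 137, 179, 254 → MAD = 87

87 ms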